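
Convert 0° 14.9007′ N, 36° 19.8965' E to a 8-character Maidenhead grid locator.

Shift to the Maidenhead origin (180°W, 90°S): lon 216.33161, lat 90.24835.
Field: 216.33161/20 → 10 → K, 90.24835/10 → 9 → J; chars KJ.
Square: 16.33161/2 → 8, 0.24835/1 → 0; chars 80.
Subsquare: 0.33161/0.0833333 → 3 → d, 0.24835/0.0416667 → 5 → f; chars df.
Extended square: 0.08161/0.00833333 → 9, 0.04001/0.00416667 → 9; chars 99.

KJ80df99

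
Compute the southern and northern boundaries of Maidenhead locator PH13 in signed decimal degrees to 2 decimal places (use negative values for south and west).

-17.00, -16.00

Field P=15, H=7: +15·20° lon, +7·10° lat → SW at lon 120°, lat -20°.
Square 1, 3: +1·2° lon, +3·1° lat → SW at lon 122°, lat -17°.
Cell spans 2° lon × 1° lat.
south -17.00, north -16.00.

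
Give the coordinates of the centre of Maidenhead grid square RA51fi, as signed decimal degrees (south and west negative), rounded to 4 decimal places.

Field R=17, A=0: +17·20° lon, +0·10° lat → SW at lon 160°, lat -90°.
Square 5, 1: +5·2° lon, +1·1° lat → SW at lon 170°, lat -89°.
Subsquare f=5, i=8: +5·0.0833333° lon, +8·0.0416667° lat → SW at lon 170.417°, lat -88.6667°.
Cell spans 0.0833333° lon × 0.0416667° lat. Centre is SW corner plus half of each.
latitude -88.6458, longitude 170.4583.

-88.6458, 170.4583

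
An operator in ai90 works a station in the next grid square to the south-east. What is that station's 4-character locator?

BH09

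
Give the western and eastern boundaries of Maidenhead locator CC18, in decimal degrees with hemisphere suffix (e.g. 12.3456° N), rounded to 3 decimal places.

138.000° W, 136.000° W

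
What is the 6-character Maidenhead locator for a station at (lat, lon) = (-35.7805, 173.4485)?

RF64rf

Offset from 180°W / 90°S: lon 353.4485°, lat 54.2195°.
Field: lon ⌊353.4485/20⌋ = 17 → R; lat ⌊54.2195/10⌋ = 5 → F.
Square: lon ⌊13.4485/2⌋ = 6; lat ⌊4.2195/1⌋ = 4.
Subsquare: lon ⌊1.4485/0.0833333⌋ = 17 → r; lat ⌊0.2195/0.0416667⌋ = 5 → f.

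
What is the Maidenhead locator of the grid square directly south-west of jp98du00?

JP98ct99

Longitude extended square 0; −1 → -1, wraps to 9, carry into subsquare.
Longitude subsquare d = 3; −1 → 2 = c.
Latitude extended square 0; −1 → -1, wraps to 9, carry into subsquare.
Latitude subsquare u = 20; −1 → 19 = t.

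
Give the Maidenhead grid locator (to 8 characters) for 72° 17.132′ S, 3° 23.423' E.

Add 180° to longitude and 90° to latitude: 183.39038, 17.71447.
Field: lon ⌊183.39038/20⌋ = 9 → J; lat ⌊17.71447/10⌋ = 1 → B.
Square: lon ⌊3.39038/2⌋ = 1; lat ⌊7.71447/1⌋ = 7.
Subsquare: lon ⌊1.39038/0.0833333⌋ = 16 → q; lat ⌊0.71447/0.0416667⌋ = 17 → r.
Extended square: lon ⌊0.05705/0.00833333⌋ = 6; lat ⌊0.00613/0.00416667⌋ = 1.

JB17qr61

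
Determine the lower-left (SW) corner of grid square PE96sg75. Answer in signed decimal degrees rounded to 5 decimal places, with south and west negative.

Field P=15, E=4: +15·20° lon, +4·10° lat → SW at lon 120°, lat -50°.
Square 9, 6: +9·2° lon, +6·1° lat → SW at lon 138°, lat -44°.
Subsquare s=18, g=6: +18·0.0833333° lon, +6·0.0416667° lat → SW at lon 139.5°, lat -43.75°.
Extended square 7, 5: +7·0.00833333° lon, +5·0.00416667° lat → SW at lon 139.558°, lat -43.7292°.
latitude -43.72917, longitude 139.55833.

-43.72917, 139.55833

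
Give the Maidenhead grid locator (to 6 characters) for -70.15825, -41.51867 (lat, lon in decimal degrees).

GB99fu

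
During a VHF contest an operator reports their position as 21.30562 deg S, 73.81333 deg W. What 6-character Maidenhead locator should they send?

Add 180° to longitude and 90° to latitude: 106.1867, 68.6944.
Field: 106.1867/20 → 5 → F, 68.6944/10 → 6 → G; chars FG.
Square: 6.1867/2 → 3, 8.6944/1 → 8; chars 38.
Subsquare: 0.1867/0.0833333 → 2 → c, 0.6944/0.0416667 → 16 → q; chars cq.

FG38cq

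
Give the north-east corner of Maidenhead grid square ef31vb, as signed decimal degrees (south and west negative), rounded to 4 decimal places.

-38.9167, -92.1667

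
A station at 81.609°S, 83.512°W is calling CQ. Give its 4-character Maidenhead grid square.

Offset from 180°W / 90°S: lon 96.49°, lat 8.39°.
Field: lon ⌊96.49/20⌋ = 4 → E; lat ⌊8.39/10⌋ = 0 → A.
Square: lon ⌊16.49/2⌋ = 8; lat ⌊8.39/1⌋ = 8.

EA88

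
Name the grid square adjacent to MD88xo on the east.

Longitude subsquare x = 23; +1 → 24, wraps to 0 = a, carry into square.
Longitude square 8; +1 → 9.
The latitude characters are unchanged.

MD98ao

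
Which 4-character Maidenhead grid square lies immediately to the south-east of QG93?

RG02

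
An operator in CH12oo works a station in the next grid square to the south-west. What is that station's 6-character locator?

CH12nn

Longitude subsquare o = 14; −1 → 13 = n.
Latitude subsquare o = 14; −1 → 13 = n.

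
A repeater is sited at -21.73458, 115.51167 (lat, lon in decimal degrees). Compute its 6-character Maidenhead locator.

OG78sg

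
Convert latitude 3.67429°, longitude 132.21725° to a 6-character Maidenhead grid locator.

Shift to the Maidenhead origin (180°W, 90°S): lon 312.2173, lat 93.6743.
Field: lon ⌊312.2173/20⌋ = 15 → P; lat ⌊93.6743/10⌋ = 9 → J.
Square: lon ⌊12.2173/2⌋ = 6; lat ⌊3.6743/1⌋ = 3.
Subsquare: lon ⌊0.2173/0.0833333⌋ = 2 → c; lat ⌊0.6743/0.0416667⌋ = 16 → q.

PJ63cq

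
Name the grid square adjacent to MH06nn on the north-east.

Longitude subsquare n = 13; +1 → 14 = o.
Latitude subsquare n = 13; +1 → 14 = o.

MH06oo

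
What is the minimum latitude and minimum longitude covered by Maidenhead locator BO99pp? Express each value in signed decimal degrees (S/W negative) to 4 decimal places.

Field B=1, O=14: +1·20° lon, +14·10° lat → SW at lon -160°, lat 50°.
Square 9, 9: +9·2° lon, +9·1° lat → SW at lon -142°, lat 59°.
Subsquare p=15, p=15: +15·0.0833333° lon, +15·0.0416667° lat → SW at lon -140.75°, lat 59.625°.
latitude 59.6250, longitude -140.7500.

59.6250, -140.7500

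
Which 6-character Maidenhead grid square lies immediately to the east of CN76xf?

CN86af

Longitude subsquare x = 23; +1 → 24, wraps to 0 = a, carry into square.
Longitude square 7; +1 → 8.
The latitude characters are unchanged.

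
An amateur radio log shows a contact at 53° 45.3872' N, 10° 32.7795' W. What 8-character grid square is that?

Offset from 180°W / 90°S: lon 169.45368°, lat 143.75645°.
Field: 169.45368/20 → 8 → I, 143.75645/10 → 14 → O; chars IO.
Square: 9.45368/2 → 4, 3.75645/1 → 3; chars 43.
Subsquare: 1.45368/0.0833333 → 17 → r, 0.75645/0.0416667 → 18 → s; chars rs.
Extended square: 0.03701/0.00833333 → 4, 0.00645/0.00416667 → 1; chars 41.

IO43rs41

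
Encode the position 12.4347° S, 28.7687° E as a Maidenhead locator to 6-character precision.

KH47jn

Add 180° to longitude and 90° to latitude: 208.7687, 77.5653.
Field: lon ⌊208.7687/20⌋ = 10 → K; lat ⌊77.5653/10⌋ = 7 → H.
Square: lon ⌊8.7687/2⌋ = 4; lat ⌊7.5653/1⌋ = 7.
Subsquare: lon ⌊0.7687/0.0833333⌋ = 9 → j; lat ⌊0.5653/0.0416667⌋ = 13 → n.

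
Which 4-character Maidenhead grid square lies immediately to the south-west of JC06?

IC95

Longitude square 0; −1 → -1, wraps to 9, carry into field.
Longitude field J = 9; −1 → 8 = I.
Latitude square 6; −1 → 5.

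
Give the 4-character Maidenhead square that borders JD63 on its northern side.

Latitude square 3; +1 → 4.
The longitude characters are unchanged.

JD64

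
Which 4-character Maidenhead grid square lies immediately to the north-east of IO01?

Longitude square 0; +1 → 1.
Latitude square 1; +1 → 2.

IO12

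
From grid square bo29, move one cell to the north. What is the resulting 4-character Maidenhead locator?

Latitude square 9; +1 → 10, wraps to 0, carry into field.
Latitude field O = 14; +1 → 15 = P.
The longitude characters are unchanged.

BP20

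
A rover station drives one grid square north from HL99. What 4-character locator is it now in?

HM90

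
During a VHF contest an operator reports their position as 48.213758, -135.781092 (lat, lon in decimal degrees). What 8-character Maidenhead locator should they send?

CN28cf61

Add 180° to longitude and 90° to latitude: 44.21891, 138.21376.
Field: 44.21891/20 → 2 → C, 138.21376/10 → 13 → N; chars CN.
Square: 4.21891/2 → 2, 8.21376/1 → 8; chars 28.
Subsquare: 0.21891/0.0833333 → 2 → c, 0.21376/0.0416667 → 5 → f; chars cf.
Extended square: 0.05224/0.00833333 → 6, 0.00542/0.00416667 → 1; chars 61.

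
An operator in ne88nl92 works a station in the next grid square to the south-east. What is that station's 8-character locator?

Longitude extended square 9; +1 → 10, wraps to 0, carry into subsquare.
Longitude subsquare n = 13; +1 → 14 = o.
Latitude extended square 2; −1 → 1.

NE88ol01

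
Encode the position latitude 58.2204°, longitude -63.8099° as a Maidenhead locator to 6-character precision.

Offset from 180°W / 90°S: lon 116.1901°, lat 148.2204°.
Field (20°×10°, letters A–R): 116.1901/20 → 5 → F, 148.2204/10 → 14 → O; chars FO.
Square (2°×1°, digits 0–9): 16.1901/2 → 8, 8.2204/1 → 8; chars 88.
Subsquare (5′×2.5′, letters a–x): 0.1901/0.0833333 → 2 → c, 0.2204/0.0416667 → 5 → f; chars cf.

FO88cf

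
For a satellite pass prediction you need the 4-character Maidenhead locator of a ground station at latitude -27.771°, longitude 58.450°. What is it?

LG92

Offset from 180°W / 90°S: lon 238.45°, lat 62.23°.
Field: lon ⌊238.45/20⌋ = 11 → L; lat ⌊62.23/10⌋ = 6 → G.
Square: lon ⌊18.45/2⌋ = 9; lat ⌊2.23/1⌋ = 2.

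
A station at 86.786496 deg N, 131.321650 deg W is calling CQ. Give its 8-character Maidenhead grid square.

CR46is18

Shift to the Maidenhead origin (180°W, 90°S): lon 48.67835, lat 176.78650.
Field: lon ⌊48.67835/20⌋ = 2 → C; lat ⌊176.78650/10⌋ = 17 → R.
Square: lon ⌊8.67835/2⌋ = 4; lat ⌊6.78650/1⌋ = 6.
Subsquare: lon ⌊0.67835/0.0833333⌋ = 8 → i; lat ⌊0.78650/0.0416667⌋ = 18 → s.
Extended square: lon ⌊0.01168/0.00833333⌋ = 1; lat ⌊0.03650/0.00416667⌋ = 8.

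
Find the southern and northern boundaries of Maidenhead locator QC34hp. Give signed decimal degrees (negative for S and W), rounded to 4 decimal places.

-65.3750, -65.3333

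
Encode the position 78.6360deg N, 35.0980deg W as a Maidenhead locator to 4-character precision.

HQ28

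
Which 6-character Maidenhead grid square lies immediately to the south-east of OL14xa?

Longitude subsquare x = 23; +1 → 24, wraps to 0 = a, carry into square.
Longitude square 1; +1 → 2.
Latitude subsquare a = 0; −1 → -1, wraps to 23 = x, carry into square.
Latitude square 4; −1 → 3.

OL23ax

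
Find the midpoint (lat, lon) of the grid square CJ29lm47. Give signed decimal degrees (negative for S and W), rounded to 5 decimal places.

Field C=2, J=9: +2·20° lon, +9·10° lat → SW at lon -140°, lat 0°.
Square 2, 9: +2·2° lon, +9·1° lat → SW at lon -136°, lat 9°.
Subsquare l=11, m=12: +11·0.0833333° lon, +12·0.0416667° lat → SW at lon -135.083°, lat 9.5°.
Extended square 4, 7: +4·0.00833333° lon, +7·0.00416667° lat → SW at lon -135.05°, lat 9.52917°.
Cell spans 0.00833333° lon × 0.00416667° lat. Centre is SW corner plus half of each.
latitude 9.53125, longitude -135.04583.

9.53125, -135.04583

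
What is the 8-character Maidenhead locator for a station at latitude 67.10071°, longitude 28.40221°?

KP47ec84

Shift to the Maidenhead origin (180°W, 90°S): lon 208.40221, lat 157.10071.
Field (20°×10°, letters A–R): lon ⌊208.40221/20⌋ = 10 → K; lat ⌊157.10071/10⌋ = 15 → P.
Square (2°×1°, digits 0–9): lon ⌊8.40221/2⌋ = 4; lat ⌊7.10071/1⌋ = 7.
Subsquare (5′×2.5′, letters a–x): lon ⌊0.40221/0.0833333⌋ = 4 → e; lat ⌊0.10071/0.0416667⌋ = 2 → c.
Extended square (30″×15″, digits 0–9): lon ⌊0.06888/0.00833333⌋ = 8; lat ⌊0.01738/0.00416667⌋ = 4.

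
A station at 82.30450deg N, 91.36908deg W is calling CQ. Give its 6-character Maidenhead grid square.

Shift to the Maidenhead origin (180°W, 90°S): lon 88.6309, lat 172.3045.
Field (20°×10°, letters A–R): lon ⌊88.6309/20⌋ = 4 → E; lat ⌊172.3045/10⌋ = 17 → R.
Square (2°×1°, digits 0–9): lon ⌊8.6309/2⌋ = 4; lat ⌊2.3045/1⌋ = 2.
Subsquare (5′×2.5′, letters a–x): lon ⌊0.6309/0.0833333⌋ = 7 → h; lat ⌊0.3045/0.0416667⌋ = 7 → h.

ER42hh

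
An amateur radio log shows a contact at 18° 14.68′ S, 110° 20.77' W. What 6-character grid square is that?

DH41ts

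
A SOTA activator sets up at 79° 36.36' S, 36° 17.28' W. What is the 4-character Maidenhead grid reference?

HB10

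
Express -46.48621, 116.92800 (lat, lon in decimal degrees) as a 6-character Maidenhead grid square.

OE83lm

Offset from 180°W / 90°S: lon 296.9280°, lat 43.5138°.
Field (20°×10°, letters A–R): lon ⌊296.9280/20⌋ = 14 → O; lat ⌊43.5138/10⌋ = 4 → E.
Square (2°×1°, digits 0–9): lon ⌊16.9280/2⌋ = 8; lat ⌊3.5138/1⌋ = 3.
Subsquare (5′×2.5′, letters a–x): lon ⌊0.9280/0.0833333⌋ = 11 → l; lat ⌊0.5138/0.0416667⌋ = 12 → m.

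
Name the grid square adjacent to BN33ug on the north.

BN33uh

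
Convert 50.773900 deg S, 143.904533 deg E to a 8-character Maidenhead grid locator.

QD19wf84

Offset from 180°W / 90°S: lon 323.90453°, lat 39.22610°.
Field: lon ⌊323.90453/20⌋ = 16 → Q; lat ⌊39.22610/10⌋ = 3 → D.
Square: lon ⌊3.90453/2⌋ = 1; lat ⌊9.22610/1⌋ = 9.
Subsquare: lon ⌊1.90453/0.0833333⌋ = 22 → w; lat ⌊0.22610/0.0416667⌋ = 5 → f.
Extended square: lon ⌊0.07120/0.00833333⌋ = 8; lat ⌊0.01777/0.00416667⌋ = 4.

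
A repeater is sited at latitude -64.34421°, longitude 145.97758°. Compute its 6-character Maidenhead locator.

QC25xp

Add 180° to longitude and 90° to latitude: 325.9776, 25.6558.
Field: lon ⌊325.9776/20⌋ = 16 → Q; lat ⌊25.6558/10⌋ = 2 → C.
Square: lon ⌊5.9776/2⌋ = 2; lat ⌊5.6558/1⌋ = 5.
Subsquare: lon ⌊1.9776/0.0833333⌋ = 23 → x; lat ⌊0.6558/0.0416667⌋ = 15 → p.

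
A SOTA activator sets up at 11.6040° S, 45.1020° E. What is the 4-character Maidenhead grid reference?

Offset from 180°W / 90°S: lon 225.10°, lat 78.40°.
Field: lon ⌊225.10/20⌋ = 11 → L; lat ⌊78.40/10⌋ = 7 → H.
Square: lon ⌊5.10/2⌋ = 2; lat ⌊8.40/1⌋ = 8.

LH28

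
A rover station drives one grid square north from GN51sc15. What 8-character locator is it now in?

GN51sc16

Latitude extended square 5; +1 → 6.
The longitude characters are unchanged.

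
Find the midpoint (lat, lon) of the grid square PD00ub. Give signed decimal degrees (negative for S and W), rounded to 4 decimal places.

-59.9375, 121.7083

Field P=15, D=3: +15·20° lon, +3·10° lat → SW at lon 120°, lat -60°.
Square 0, 0: +0·2° lon, +0·1° lat → SW at lon 120°, lat -60°.
Subsquare u=20, b=1: +20·0.0833333° lon, +1·0.0416667° lat → SW at lon 121.667°, lat -59.9583°.
Cell spans 0.0833333° lon × 0.0416667° lat. Centre is SW corner plus half of each.
latitude -59.9375, longitude 121.7083.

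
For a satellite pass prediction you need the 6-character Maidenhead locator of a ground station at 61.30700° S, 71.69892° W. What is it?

Offset from 180°W / 90°S: lon 108.3011°, lat 28.6930°.
Field: 108.3011/20 → 5 → F, 28.6930/10 → 2 → C; chars FC.
Square: 8.3011/2 → 4, 8.6930/1 → 8; chars 48.
Subsquare: 0.3011/0.0833333 → 3 → d, 0.6930/0.0416667 → 16 → q; chars dq.

FC48dq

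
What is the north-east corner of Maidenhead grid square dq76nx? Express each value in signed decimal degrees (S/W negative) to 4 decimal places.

Field D=3, Q=16: +3·20° lon, +16·10° lat → SW at lon -120°, lat 70°.
Square 7, 6: +7·2° lon, +6·1° lat → SW at lon -106°, lat 76°.
Subsquare n=13, x=23: +13·0.0833333° lon, +23·0.0416667° lat → SW at lon -104.917°, lat 76.9583°.
Cell spans 0.0833333° lon × 0.0416667° lat. NE corner is SW corner plus one full cell.
latitude 77.0000, longitude -104.8333.

77.0000, -104.8333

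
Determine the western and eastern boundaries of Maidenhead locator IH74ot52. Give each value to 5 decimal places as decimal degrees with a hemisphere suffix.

Field I=8, H=7: +8·20° lon, +7·10° lat → SW at lon -20°, lat -20°.
Square 7, 4: +7·2° lon, +4·1° lat → SW at lon -6°, lat -16°.
Subsquare o=14, t=19: +14·0.0833333° lon, +19·0.0416667° lat → SW at lon -4.83333°, lat -15.2083°.
Extended square 5, 2: +5·0.00833333° lon, +2·0.00416667° lat → SW at lon -4.79167°, lat -15.2°.
Cell spans 0.00833333° lon × 0.00416667° lat.
west 4.79167° W, east 4.78333° W.

4.79167° W, 4.78333° W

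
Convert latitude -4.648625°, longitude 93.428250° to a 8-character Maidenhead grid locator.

NI65ri14

Shift to the Maidenhead origin (180°W, 90°S): lon 273.42825, lat 85.35138.
Field (20°×10°, letters A–R): lon ⌊273.42825/20⌋ = 13 → N; lat ⌊85.35138/10⌋ = 8 → I.
Square (2°×1°, digits 0–9): lon ⌊13.42825/2⌋ = 6; lat ⌊5.35138/1⌋ = 5.
Subsquare (5′×2.5′, letters a–x): lon ⌊1.42825/0.0833333⌋ = 17 → r; lat ⌊0.35138/0.0416667⌋ = 8 → i.
Extended square (30″×15″, digits 0–9): lon ⌊0.01158/0.00833333⌋ = 1; lat ⌊0.01804/0.00416667⌋ = 4.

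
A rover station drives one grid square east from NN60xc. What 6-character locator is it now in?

Longitude subsquare x = 23; +1 → 24, wraps to 0 = a, carry into square.
Longitude square 6; +1 → 7.
The latitude characters are unchanged.

NN70ac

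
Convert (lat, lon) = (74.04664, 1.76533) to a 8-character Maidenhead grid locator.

Add 180° to longitude and 90° to latitude: 181.76533, 164.04664.
Field: lon ⌊181.76533/20⌋ = 9 → J; lat ⌊164.04664/10⌋ = 16 → Q.
Square: lon ⌊1.76533/2⌋ = 0; lat ⌊4.04664/1⌋ = 4.
Subsquare: lon ⌊1.76533/0.0833333⌋ = 21 → v; lat ⌊0.04664/0.0416667⌋ = 1 → b.
Extended square: lon ⌊0.01533/0.00833333⌋ = 1; lat ⌊0.00497/0.00416667⌋ = 1.

JQ04vb11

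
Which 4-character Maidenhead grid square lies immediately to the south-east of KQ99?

LQ08

Longitude square 9; +1 → 10, wraps to 0, carry into field.
Longitude field K = 10; +1 → 11 = L.
Latitude square 9; −1 → 8.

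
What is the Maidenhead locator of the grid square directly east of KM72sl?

KM72tl

Longitude subsquare s = 18; +1 → 19 = t.
The latitude characters are unchanged.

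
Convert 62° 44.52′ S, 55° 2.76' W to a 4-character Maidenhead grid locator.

GC27

Add 180° to longitude and 90° to latitude: 124.95, 27.26.
Field: lon ⌊124.95/20⌋ = 6 → G; lat ⌊27.26/10⌋ = 2 → C.
Square: lon ⌊4.95/2⌋ = 2; lat ⌊7.26/1⌋ = 7.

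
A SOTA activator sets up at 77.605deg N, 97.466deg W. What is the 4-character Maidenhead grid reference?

EQ17

Add 180° to longitude and 90° to latitude: 82.53, 167.61.
Field: 82.53/20 → 4 → E, 167.61/10 → 16 → Q; chars EQ.
Square: 2.53/2 → 1, 7.61/1 → 7; chars 17.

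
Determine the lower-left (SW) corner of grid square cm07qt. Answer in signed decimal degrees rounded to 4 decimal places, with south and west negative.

Field C=2, M=12: +2·20° lon, +12·10° lat → SW at lon -140°, lat 30°.
Square 0, 7: +0·2° lon, +7·1° lat → SW at lon -140°, lat 37°.
Subsquare q=16, t=19: +16·0.0833333° lon, +19·0.0416667° lat → SW at lon -138.667°, lat 37.7917°.
latitude 37.7917, longitude -138.6667.

37.7917, -138.6667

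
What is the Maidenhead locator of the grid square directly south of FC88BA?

FC87bx

Latitude subsquare a = 0; −1 → -1, wraps to 23 = x, carry into square.
Latitude square 8; −1 → 7.
The longitude characters are unchanged.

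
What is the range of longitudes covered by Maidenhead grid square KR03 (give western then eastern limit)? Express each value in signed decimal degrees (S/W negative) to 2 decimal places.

20.00, 22.00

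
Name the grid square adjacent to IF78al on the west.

IF68xl

Longitude subsquare a = 0; −1 → -1, wraps to 23 = x, carry into square.
Longitude square 7; −1 → 6.
The latitude characters are unchanged.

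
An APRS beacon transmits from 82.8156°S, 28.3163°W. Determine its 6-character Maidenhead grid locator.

HA57ue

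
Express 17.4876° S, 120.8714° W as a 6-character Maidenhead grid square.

CH92nm

Add 180° to longitude and 90° to latitude: 59.1286, 72.5124.
Field (20°×10°, letters A–R): lon ⌊59.1286/20⌋ = 2 → C; lat ⌊72.5124/10⌋ = 7 → H.
Square (2°×1°, digits 0–9): lon ⌊19.1286/2⌋ = 9; lat ⌊2.5124/1⌋ = 2.
Subsquare (5′×2.5′, letters a–x): lon ⌊1.1286/0.0833333⌋ = 13 → n; lat ⌊0.5124/0.0416667⌋ = 12 → m.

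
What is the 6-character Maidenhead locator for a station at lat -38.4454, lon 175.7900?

RF71vn

Add 180° to longitude and 90° to latitude: 355.7900, 51.5546.
Field (20°×10°, letters A–R): 355.7900/20 → 17 → R, 51.5546/10 → 5 → F; chars RF.
Square (2°×1°, digits 0–9): 15.7900/2 → 7, 1.5546/1 → 1; chars 71.
Subsquare (5′×2.5′, letters a–x): 1.7900/0.0833333 → 21 → v, 0.5546/0.0416667 → 13 → n; chars vn.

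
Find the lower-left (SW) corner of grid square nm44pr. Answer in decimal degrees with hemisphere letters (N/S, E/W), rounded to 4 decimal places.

34.7083° N, 89.2500° E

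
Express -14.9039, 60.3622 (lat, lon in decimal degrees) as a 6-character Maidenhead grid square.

MH05ec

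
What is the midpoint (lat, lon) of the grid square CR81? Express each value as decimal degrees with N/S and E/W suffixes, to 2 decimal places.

Field C=2, R=17: +2·20° lon, +17·10° lat → SW at lon -140°, lat 80°.
Square 8, 1: +8·2° lon, +1·1° lat → SW at lon -124°, lat 81°.
Cell spans 2° lon × 1° lat. Centre is SW corner plus half of each.
latitude 81.50° N, longitude 123.00° W.

81.50° N, 123.00° W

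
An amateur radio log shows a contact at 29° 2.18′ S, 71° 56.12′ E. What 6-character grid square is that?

MG50xx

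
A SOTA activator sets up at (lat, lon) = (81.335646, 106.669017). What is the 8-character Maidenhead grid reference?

OR31ii00

Shift to the Maidenhead origin (180°W, 90°S): lon 286.66902, lat 171.33565.
Field (20°×10°, letters A–R): lon ⌊286.66902/20⌋ = 14 → O; lat ⌊171.33565/10⌋ = 17 → R.
Square (2°×1°, digits 0–9): lon ⌊6.66902/2⌋ = 3; lat ⌊1.33565/1⌋ = 1.
Subsquare (5′×2.5′, letters a–x): lon ⌊0.66902/0.0833333⌋ = 8 → i; lat ⌊0.33565/0.0416667⌋ = 8 → i.
Extended square (30″×15″, digits 0–9): lon ⌊0.00235/0.00833333⌋ = 0; lat ⌊0.00231/0.00416667⌋ = 0.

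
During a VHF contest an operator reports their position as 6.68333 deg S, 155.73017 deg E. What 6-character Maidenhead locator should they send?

Shift to the Maidenhead origin (180°W, 90°S): lon 335.7302, lat 83.3167.
Field: lon ⌊335.7302/20⌋ = 16 → Q; lat ⌊83.3167/10⌋ = 8 → I.
Square: lon ⌊15.7302/2⌋ = 7; lat ⌊3.3167/1⌋ = 3.
Subsquare: lon ⌊1.7302/0.0833333⌋ = 20 → u; lat ⌊0.3167/0.0416667⌋ = 7 → h.

QI73uh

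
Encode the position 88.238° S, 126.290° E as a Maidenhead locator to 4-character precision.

Shift to the Maidenhead origin (180°W, 90°S): lon 306.29, lat 1.76.
Field (20°×10°, letters A–R): 306.29/20 → 15 → P, 1.76/10 → 0 → A; chars PA.
Square (2°×1°, digits 0–9): 6.29/2 → 3, 1.76/1 → 1; chars 31.

PA31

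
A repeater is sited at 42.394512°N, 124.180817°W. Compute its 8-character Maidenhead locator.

CN72vj84

Offset from 180°W / 90°S: lon 55.81918°, lat 132.39451°.
Field: 55.81918/20 → 2 → C, 132.39451/10 → 13 → N; chars CN.
Square: 15.81918/2 → 7, 2.39451/1 → 2; chars 72.
Subsquare: 1.81918/0.0833333 → 21 → v, 0.39451/0.0416667 → 9 → j; chars vj.
Extended square: 0.06918/0.00833333 → 8, 0.01951/0.00416667 → 4; chars 84.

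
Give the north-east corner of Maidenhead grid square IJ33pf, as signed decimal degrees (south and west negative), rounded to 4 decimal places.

Field I=8, J=9: +8·20° lon, +9·10° lat → SW at lon -20°, lat 0°.
Square 3, 3: +3·2° lon, +3·1° lat → SW at lon -14°, lat 3°.
Subsquare p=15, f=5: +15·0.0833333° lon, +5·0.0416667° lat → SW at lon -12.75°, lat 3.20833°.
Cell spans 0.0833333° lon × 0.0416667° lat. NE corner is SW corner plus one full cell.
latitude 3.2500, longitude -12.6667.

3.2500, -12.6667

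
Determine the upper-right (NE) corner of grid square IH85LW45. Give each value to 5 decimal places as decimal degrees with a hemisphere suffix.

14.05833° S, 3.04167° W

Field I=8, H=7: +8·20° lon, +7·10° lat → SW at lon -20°, lat -20°.
Square 8, 5: +8·2° lon, +5·1° lat → SW at lon -4°, lat -15°.
Subsquare l=11, w=22: +11·0.0833333° lon, +22·0.0416667° lat → SW at lon -3.08333°, lat -14.0833°.
Extended square 4, 5: +4·0.00833333° lon, +5·0.00416667° lat → SW at lon -3.05°, lat -14.0625°.
Cell spans 0.00833333° lon × 0.00416667° lat. NE corner is SW corner plus one full cell.
latitude 14.05833° S, longitude 3.04167° W.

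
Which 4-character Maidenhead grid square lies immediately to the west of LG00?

KG90

Longitude square 0; −1 → -1, wraps to 9, carry into field.
Longitude field L = 11; −1 → 10 = K.
The latitude characters are unchanged.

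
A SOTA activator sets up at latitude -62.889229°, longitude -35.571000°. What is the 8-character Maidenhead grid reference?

Offset from 180°W / 90°S: lon 144.42900°, lat 27.11077°.
Field: lon ⌊144.42900/20⌋ = 7 → H; lat ⌊27.11077/10⌋ = 2 → C.
Square: lon ⌊4.42900/2⌋ = 2; lat ⌊7.11077/1⌋ = 7.
Subsquare: lon ⌊0.42900/0.0833333⌋ = 5 → f; lat ⌊0.11077/0.0416667⌋ = 2 → c.
Extended square: lon ⌊0.01233/0.00833333⌋ = 1; lat ⌊0.02744/0.00416667⌋ = 6.

HC27fc16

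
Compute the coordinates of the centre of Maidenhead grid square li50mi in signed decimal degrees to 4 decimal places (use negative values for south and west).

-9.6458, 51.0417

Field L=11, I=8: +11·20° lon, +8·10° lat → SW at lon 40°, lat -10°.
Square 5, 0: +5·2° lon, +0·1° lat → SW at lon 50°, lat -10°.
Subsquare m=12, i=8: +12·0.0833333° lon, +8·0.0416667° lat → SW at lon 51°, lat -9.66667°.
Cell spans 0.0833333° lon × 0.0416667° lat. Centre is SW corner plus half of each.
latitude -9.6458, longitude 51.0417.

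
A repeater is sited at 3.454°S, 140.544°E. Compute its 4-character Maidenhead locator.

Offset from 180°W / 90°S: lon 320.54°, lat 86.55°.
Field (20°×10°, letters A–R): lon ⌊320.54/20⌋ = 16 → Q; lat ⌊86.55/10⌋ = 8 → I.
Square (2°×1°, digits 0–9): lon ⌊0.54/2⌋ = 0; lat ⌊6.55/1⌋ = 6.

QI06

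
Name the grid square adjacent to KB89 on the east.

Longitude square 8; +1 → 9.
The latitude characters are unchanged.

KB99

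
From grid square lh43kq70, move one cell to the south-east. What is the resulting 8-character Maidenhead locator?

Longitude extended square 7; +1 → 8.
Latitude extended square 0; −1 → -1, wraps to 9, carry into subsquare.
Latitude subsquare q = 16; −1 → 15 = p.

LH43kp89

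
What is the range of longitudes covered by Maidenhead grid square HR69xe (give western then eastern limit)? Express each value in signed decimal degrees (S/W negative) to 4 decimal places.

-26.0833, -26.0000

Field H=7, R=17: +7·20° lon, +17·10° lat → SW at lon -40°, lat 80°.
Square 6, 9: +6·2° lon, +9·1° lat → SW at lon -28°, lat 89°.
Subsquare x=23, e=4: +23·0.0833333° lon, +4·0.0416667° lat → SW at lon -26.0833°, lat 89.1667°.
Cell spans 0.0833333° lon × 0.0416667° lat.
west -26.0833, east -26.0000.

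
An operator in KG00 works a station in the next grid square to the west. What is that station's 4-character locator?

JG90

Longitude square 0; −1 → -1, wraps to 9, carry into field.
Longitude field K = 10; −1 → 9 = J.
The latitude characters are unchanged.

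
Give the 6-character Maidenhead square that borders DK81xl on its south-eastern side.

DK91ak

Longitude subsquare x = 23; +1 → 24, wraps to 0 = a, carry into square.
Longitude square 8; +1 → 9.
Latitude subsquare l = 11; −1 → 10 = k.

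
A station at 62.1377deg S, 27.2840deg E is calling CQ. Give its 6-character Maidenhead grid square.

Shift to the Maidenhead origin (180°W, 90°S): lon 207.2840, lat 27.8623.
Field: lon ⌊207.2840/20⌋ = 10 → K; lat ⌊27.8623/10⌋ = 2 → C.
Square: lon ⌊7.2840/2⌋ = 3; lat ⌊7.8623/1⌋ = 7.
Subsquare: lon ⌊1.2840/0.0833333⌋ = 15 → p; lat ⌊0.8623/0.0416667⌋ = 20 → u.

KC37pu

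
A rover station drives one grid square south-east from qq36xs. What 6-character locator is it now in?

QQ46ar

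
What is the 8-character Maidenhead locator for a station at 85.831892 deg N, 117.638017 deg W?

Shift to the Maidenhead origin (180°W, 90°S): lon 62.36198, lat 175.83189.
Field: lon ⌊62.36198/20⌋ = 3 → D; lat ⌊175.83189/10⌋ = 17 → R.
Square: lon ⌊2.36198/2⌋ = 1; lat ⌊5.83189/1⌋ = 5.
Subsquare: lon ⌊0.36198/0.0833333⌋ = 4 → e; lat ⌊0.83189/0.0416667⌋ = 19 → t.
Extended square: lon ⌊0.02865/0.00833333⌋ = 3; lat ⌊0.04023/0.00416667⌋ = 9.

DR15et39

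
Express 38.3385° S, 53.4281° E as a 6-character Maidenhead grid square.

LF61rp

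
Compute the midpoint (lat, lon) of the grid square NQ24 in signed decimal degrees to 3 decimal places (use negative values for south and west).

74.500, 85.000

Field N=13, Q=16: +13·20° lon, +16·10° lat → SW at lon 80°, lat 70°.
Square 2, 4: +2·2° lon, +4·1° lat → SW at lon 84°, lat 74°.
Cell spans 2° lon × 1° lat. Centre is SW corner plus half of each.
latitude 74.500, longitude 85.000.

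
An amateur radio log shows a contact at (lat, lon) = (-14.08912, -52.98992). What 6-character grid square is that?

GH35mv

Add 180° to longitude and 90° to latitude: 127.0101, 75.9109.
Field: 127.0101/20 → 6 → G, 75.9109/10 → 7 → H; chars GH.
Square: 7.0101/2 → 3, 5.9109/1 → 5; chars 35.
Subsquare: 1.0101/0.0833333 → 12 → m, 0.9109/0.0416667 → 21 → v; chars mv.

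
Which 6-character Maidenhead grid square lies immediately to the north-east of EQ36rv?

Longitude subsquare r = 17; +1 → 18 = s.
Latitude subsquare v = 21; +1 → 22 = w.

EQ36sw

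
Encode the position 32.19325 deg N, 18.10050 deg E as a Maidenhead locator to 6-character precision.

Offset from 180°W / 90°S: lon 198.1005°, lat 122.1933°.
Field: lon ⌊198.1005/20⌋ = 9 → J; lat ⌊122.1933/10⌋ = 12 → M.
Square: lon ⌊18.1005/2⌋ = 9; lat ⌊2.1933/1⌋ = 2.
Subsquare: lon ⌊0.1005/0.0833333⌋ = 1 → b; lat ⌊0.1933/0.0416667⌋ = 4 → e.

JM92be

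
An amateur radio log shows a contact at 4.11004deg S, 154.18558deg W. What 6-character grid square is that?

Shift to the Maidenhead origin (180°W, 90°S): lon 25.8144, lat 85.8900.
Field: lon ⌊25.8144/20⌋ = 1 → B; lat ⌊85.8900/10⌋ = 8 → I.
Square: lon ⌊5.8144/2⌋ = 2; lat ⌊5.8900/1⌋ = 5.
Subsquare: lon ⌊1.8144/0.0833333⌋ = 21 → v; lat ⌊0.8900/0.0416667⌋ = 21 → v.

BI25vv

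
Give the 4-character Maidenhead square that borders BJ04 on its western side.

Longitude square 0; −1 → -1, wraps to 9, carry into field.
Longitude field B = 1; −1 → 0 = A.
The latitude characters are unchanged.

AJ94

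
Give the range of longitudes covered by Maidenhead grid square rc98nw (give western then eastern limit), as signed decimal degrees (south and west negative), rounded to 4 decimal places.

Field R=17, C=2: +17·20° lon, +2·10° lat → SW at lon 160°, lat -70°.
Square 9, 8: +9·2° lon, +8·1° lat → SW at lon 178°, lat -62°.
Subsquare n=13, w=22: +13·0.0833333° lon, +22·0.0416667° lat → SW at lon 179.083°, lat -61.0833°.
Cell spans 0.0833333° lon × 0.0416667° lat.
west 179.0833, east 179.1667.

179.0833, 179.1667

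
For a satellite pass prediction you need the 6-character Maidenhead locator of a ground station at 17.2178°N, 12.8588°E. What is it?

JK67kf

Offset from 180°W / 90°S: lon 192.8588°, lat 107.2178°.
Field (20°×10°, letters A–R): 192.8588/20 → 9 → J, 107.2178/10 → 10 → K; chars JK.
Square (2°×1°, digits 0–9): 12.8588/2 → 6, 7.2178/1 → 7; chars 67.
Subsquare (5′×2.5′, letters a–x): 0.8588/0.0833333 → 10 → k, 0.2178/0.0416667 → 5 → f; chars kf.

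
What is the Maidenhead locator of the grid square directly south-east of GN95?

HN04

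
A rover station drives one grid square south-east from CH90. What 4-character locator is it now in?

DG09

Longitude square 9; +1 → 10, wraps to 0, carry into field.
Longitude field C = 2; +1 → 3 = D.
Latitude square 0; −1 → -1, wraps to 9, carry into field.
Latitude field H = 7; −1 → 6 = G.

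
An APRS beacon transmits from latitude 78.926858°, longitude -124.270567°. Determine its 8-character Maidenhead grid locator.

CQ78uw72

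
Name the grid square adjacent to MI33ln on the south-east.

MI33mm

Longitude subsquare l = 11; +1 → 12 = m.
Latitude subsquare n = 13; −1 → 12 = m.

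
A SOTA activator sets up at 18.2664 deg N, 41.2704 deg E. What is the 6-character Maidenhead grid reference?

Shift to the Maidenhead origin (180°W, 90°S): lon 221.2704, lat 108.2664.
Field: lon ⌊221.2704/20⌋ = 11 → L; lat ⌊108.2664/10⌋ = 10 → K.
Square: lon ⌊1.2704/2⌋ = 0; lat ⌊8.2664/1⌋ = 8.
Subsquare: lon ⌊1.2704/0.0833333⌋ = 15 → p; lat ⌊0.2664/0.0416667⌋ = 6 → g.

LK08pg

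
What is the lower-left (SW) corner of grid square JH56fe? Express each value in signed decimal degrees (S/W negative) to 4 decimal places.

-13.8333, 10.4167

Field J=9, H=7: +9·20° lon, +7·10° lat → SW at lon 0°, lat -20°.
Square 5, 6: +5·2° lon, +6·1° lat → SW at lon 10°, lat -14°.
Subsquare f=5, e=4: +5·0.0833333° lon, +4·0.0416667° lat → SW at lon 10.4167°, lat -13.8333°.
latitude -13.8333, longitude 10.4167.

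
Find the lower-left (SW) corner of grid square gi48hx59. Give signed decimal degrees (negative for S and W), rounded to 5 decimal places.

-1.00417, -51.37500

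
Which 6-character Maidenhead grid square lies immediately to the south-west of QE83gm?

QE83fl

Longitude subsquare g = 6; −1 → 5 = f.
Latitude subsquare m = 12; −1 → 11 = l.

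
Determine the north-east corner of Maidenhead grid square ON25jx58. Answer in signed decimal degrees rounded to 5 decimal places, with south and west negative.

45.99583, 104.80000

Field O=14, N=13: +14·20° lon, +13·10° lat → SW at lon 100°, lat 40°.
Square 2, 5: +2·2° lon, +5·1° lat → SW at lon 104°, lat 45°.
Subsquare j=9, x=23: +9·0.0833333° lon, +23·0.0416667° lat → SW at lon 104.75°, lat 45.9583°.
Extended square 5, 8: +5·0.00833333° lon, +8·0.00416667° lat → SW at lon 104.792°, lat 45.9917°.
Cell spans 0.00833333° lon × 0.00416667° lat. NE corner is SW corner plus one full cell.
latitude 45.99583, longitude 104.80000.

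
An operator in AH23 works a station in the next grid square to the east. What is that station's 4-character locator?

AH33

Longitude square 2; +1 → 3.
The latitude characters are unchanged.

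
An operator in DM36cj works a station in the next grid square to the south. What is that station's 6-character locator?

Latitude subsquare j = 9; −1 → 8 = i.
The longitude characters are unchanged.

DM36ci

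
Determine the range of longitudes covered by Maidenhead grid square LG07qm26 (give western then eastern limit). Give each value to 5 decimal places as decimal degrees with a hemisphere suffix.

41.35000° E, 41.35833° E

Field L=11, G=6: +11·20° lon, +6·10° lat → SW at lon 40°, lat -30°.
Square 0, 7: +0·2° lon, +7·1° lat → SW at lon 40°, lat -23°.
Subsquare q=16, m=12: +16·0.0833333° lon, +12·0.0416667° lat → SW at lon 41.3333°, lat -22.5°.
Extended square 2, 6: +2·0.00833333° lon, +6·0.00416667° lat → SW at lon 41.35°, lat -22.475°.
Cell spans 0.00833333° lon × 0.00416667° lat.
west 41.35000° E, east 41.35833° E.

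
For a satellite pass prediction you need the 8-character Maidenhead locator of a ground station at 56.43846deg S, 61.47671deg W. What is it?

Offset from 180°W / 90°S: lon 118.52329°, lat 33.56154°.
Field: lon ⌊118.52329/20⌋ = 5 → F; lat ⌊33.56154/10⌋ = 3 → D.
Square: lon ⌊18.52329/2⌋ = 9; lat ⌊3.56154/1⌋ = 3.
Subsquare: lon ⌊0.52329/0.0833333⌋ = 6 → g; lat ⌊0.56154/0.0416667⌋ = 13 → n.
Extended square: lon ⌊0.02329/0.00833333⌋ = 2; lat ⌊0.01987/0.00416667⌋ = 4.

FD93gn24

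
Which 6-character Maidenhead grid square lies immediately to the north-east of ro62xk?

RO72al

Longitude subsquare x = 23; +1 → 24, wraps to 0 = a, carry into square.
Longitude square 6; +1 → 7.
Latitude subsquare k = 10; +1 → 11 = l.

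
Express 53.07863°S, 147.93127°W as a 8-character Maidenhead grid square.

Add 180° to longitude and 90° to latitude: 32.06873, 36.92137.
Field (20°×10°, letters A–R): lon ⌊32.06873/20⌋ = 1 → B; lat ⌊36.92137/10⌋ = 3 → D.
Square (2°×1°, digits 0–9): lon ⌊12.06873/2⌋ = 6; lat ⌊6.92137/1⌋ = 6.
Subsquare (5′×2.5′, letters a–x): lon ⌊0.06873/0.0833333⌋ = 0 → a; lat ⌊0.92137/0.0416667⌋ = 22 → w.
Extended square (30″×15″, digits 0–9): lon ⌊0.06873/0.00833333⌋ = 8; lat ⌊0.00470/0.00416667⌋ = 1.

BD66aw81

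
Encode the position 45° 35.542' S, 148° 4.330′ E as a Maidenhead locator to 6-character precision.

QE44aj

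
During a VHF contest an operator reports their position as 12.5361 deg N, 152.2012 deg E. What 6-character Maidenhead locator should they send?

Shift to the Maidenhead origin (180°W, 90°S): lon 332.2012, lat 102.5361.
Field (20°×10°, letters A–R): lon ⌊332.2012/20⌋ = 16 → Q; lat ⌊102.5361/10⌋ = 10 → K.
Square (2°×1°, digits 0–9): lon ⌊12.2012/2⌋ = 6; lat ⌊2.5361/1⌋ = 2.
Subsquare (5′×2.5′, letters a–x): lon ⌊0.2012/0.0833333⌋ = 2 → c; lat ⌊0.5361/0.0416667⌋ = 12 → m.

QK62cm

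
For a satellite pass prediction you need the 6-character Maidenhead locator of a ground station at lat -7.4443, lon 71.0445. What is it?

MI52mn

Shift to the Maidenhead origin (180°W, 90°S): lon 251.0445, lat 82.5557.
Field: 251.0445/20 → 12 → M, 82.5557/10 → 8 → I; chars MI.
Square: 11.0445/2 → 5, 2.5557/1 → 2; chars 52.
Subsquare: 1.0445/0.0833333 → 12 → m, 0.5557/0.0416667 → 13 → n; chars mn.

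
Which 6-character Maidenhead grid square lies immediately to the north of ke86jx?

KE87ja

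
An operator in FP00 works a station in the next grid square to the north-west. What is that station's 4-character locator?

Longitude square 0; −1 → -1, wraps to 9, carry into field.
Longitude field F = 5; −1 → 4 = E.
Latitude square 0; +1 → 1.

EP91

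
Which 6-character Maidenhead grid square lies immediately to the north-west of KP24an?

KP14xo

Longitude subsquare a = 0; −1 → -1, wraps to 23 = x, carry into square.
Longitude square 2; −1 → 1.
Latitude subsquare n = 13; +1 → 14 = o.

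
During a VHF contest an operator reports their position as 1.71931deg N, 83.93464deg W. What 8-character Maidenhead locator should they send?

EJ81ar72

Offset from 180°W / 90°S: lon 96.06536°, lat 91.71931°.
Field: lon ⌊96.06536/20⌋ = 4 → E; lat ⌊91.71931/10⌋ = 9 → J.
Square: lon ⌊16.06536/2⌋ = 8; lat ⌊1.71931/1⌋ = 1.
Subsquare: lon ⌊0.06536/0.0833333⌋ = 0 → a; lat ⌊0.71931/0.0416667⌋ = 17 → r.
Extended square: lon ⌊0.06536/0.00833333⌋ = 7; lat ⌊0.01098/0.00416667⌋ = 2.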